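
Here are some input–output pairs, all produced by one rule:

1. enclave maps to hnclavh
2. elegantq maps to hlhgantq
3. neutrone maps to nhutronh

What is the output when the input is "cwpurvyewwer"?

cwpurvyhwwhr

Rule — replace every "e" with "h".
"cwpurvyewwer" → "cwpurvyhwwhr".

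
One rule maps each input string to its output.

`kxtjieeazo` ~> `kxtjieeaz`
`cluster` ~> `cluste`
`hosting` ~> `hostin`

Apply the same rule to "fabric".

The rule is to delete the last character.
"fabric" → "fabri".

fabri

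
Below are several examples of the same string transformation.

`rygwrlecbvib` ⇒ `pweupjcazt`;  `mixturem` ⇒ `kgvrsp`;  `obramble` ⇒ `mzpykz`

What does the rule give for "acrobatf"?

yapmzy

What's happening: shift every letter 2 places backward in the alphabet (wrapping around), then delete the last 2 characters.
Applying both steps to "acrobatf": "yapmzyrd", then "yapmzy".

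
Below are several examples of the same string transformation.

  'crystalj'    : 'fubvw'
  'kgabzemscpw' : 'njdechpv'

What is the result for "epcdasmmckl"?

hsfgdvpp

Looking at the pairs, the operation is to shift every letter 3 places forward in the alphabet (wrapping around), then delete the last 3 characters.
For "epcdasmmckl", step one produces "hsfgdvppfno"; step two turns that into "hsfgdvpp".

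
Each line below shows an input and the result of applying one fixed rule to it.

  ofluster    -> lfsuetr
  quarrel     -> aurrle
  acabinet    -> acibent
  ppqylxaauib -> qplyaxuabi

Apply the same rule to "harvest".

raevts

In each case the input is transformed by: delete the first character, then swap each adjacent pair of characters (1↔2, 3↔4, ...).
Starting from "harvest": after the first operation, "arvest"; after the second, "raevts".
(Check on "ppqylxaauib": → "pqylxaauib" → "qplyaxuabi" ✓)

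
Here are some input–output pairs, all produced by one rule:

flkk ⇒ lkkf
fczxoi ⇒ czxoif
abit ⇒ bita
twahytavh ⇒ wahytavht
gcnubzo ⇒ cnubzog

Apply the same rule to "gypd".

ypdg

Looking at the pairs, the operation is to move the first character to the end.
Applying that to "gypd" gives "ypdg".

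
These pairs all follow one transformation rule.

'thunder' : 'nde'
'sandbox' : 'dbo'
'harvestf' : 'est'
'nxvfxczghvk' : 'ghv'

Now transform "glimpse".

mps

Looking at the pairs, the operation is to move the last character to the front, then keep only the last 3 characters.
"glimpse" → "eglimps" → "mps".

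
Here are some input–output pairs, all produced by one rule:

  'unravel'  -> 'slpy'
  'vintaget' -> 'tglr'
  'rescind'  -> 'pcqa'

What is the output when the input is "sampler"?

Each output is the input with this applied: shift every letter 2 places backward in the alphabet (wrapping around), then keep only the first 4 characters.
"sampler" → "qykn".

qykn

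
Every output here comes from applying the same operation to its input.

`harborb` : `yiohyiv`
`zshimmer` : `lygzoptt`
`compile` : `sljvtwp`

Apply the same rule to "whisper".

What's happening: move the last 2 characters to the front (rotate right by 2), then shift every letter 7 places forward in the alphabet (wrapping around).
For "whisper" the result is "lydopzw".

lydopzw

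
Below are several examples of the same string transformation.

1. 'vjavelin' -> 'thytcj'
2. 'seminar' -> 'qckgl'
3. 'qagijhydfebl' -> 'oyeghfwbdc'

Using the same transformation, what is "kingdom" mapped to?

igleb

Rule — delete the last 2 characters, then shift every letter 2 places backward in the alphabet (wrapping around).
Starting from "kingdom": after the first operation, "kingd"; after the second, "igleb".
(Check on "vjavelin": → "vjavel" → "thytcj" ✓)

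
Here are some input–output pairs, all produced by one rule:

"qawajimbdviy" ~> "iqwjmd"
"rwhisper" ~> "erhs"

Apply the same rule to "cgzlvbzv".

zczv

Looking at the pairs, the operation is to move the last 3 characters to the front (rotate right by 3), then keep every other character starting from the second (positions 2nd, 4th, 6th, ...).
Applying both steps to "cgzlvbzv": "bzvcgzlv", then "zczv".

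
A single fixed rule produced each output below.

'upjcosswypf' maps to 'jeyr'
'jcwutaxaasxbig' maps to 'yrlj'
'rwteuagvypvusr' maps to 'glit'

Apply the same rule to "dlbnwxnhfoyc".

saqc

Each output is the input with this applied: shift every letter 11 places backward in the alphabet (wrapping around), then keep only the first 4 characters.
"dlbnwxnhfoyc" → "saqclmcwudnr" → "saqc".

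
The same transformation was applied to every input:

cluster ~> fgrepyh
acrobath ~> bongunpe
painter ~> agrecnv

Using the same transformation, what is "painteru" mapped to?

Each output is the input with this applied: shift every letter 13 places forward in the alphabet (wrapping around) — i.e. ROT13, then move the first 3 characters to the end (rotate left by 3).
On "painteru" that produces "agrehcnv".

agrehcnv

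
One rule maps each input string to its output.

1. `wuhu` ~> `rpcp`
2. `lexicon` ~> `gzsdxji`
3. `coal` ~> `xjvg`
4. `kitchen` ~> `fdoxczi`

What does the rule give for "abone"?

vwjiz

The transformation: shift every letter 5 places backward in the alphabet (wrapping around).
For "abone" the result is "vwjiz".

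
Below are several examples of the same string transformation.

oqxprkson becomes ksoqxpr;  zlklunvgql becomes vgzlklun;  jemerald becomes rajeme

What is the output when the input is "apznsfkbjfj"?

Each output is the input with this applied: delete the last 2 characters, then move the last 2 characters to the front (rotate right by 2).
"apznsfkbjfj" → "apznsfkbj" → "bjapznsfk".

bjapznsfk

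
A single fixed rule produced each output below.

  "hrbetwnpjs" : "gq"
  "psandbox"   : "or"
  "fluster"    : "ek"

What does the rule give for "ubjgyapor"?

Rule — shift every letter 1 place backward in the alphabet (wrapping around), then keep only the first 2 characters.
Working it through for "ubjgyapor": intermediate "taifxzonq", final "ta".

ta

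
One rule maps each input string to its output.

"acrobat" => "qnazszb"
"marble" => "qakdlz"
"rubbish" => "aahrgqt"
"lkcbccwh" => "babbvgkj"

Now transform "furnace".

Each output is the input with this applied: move the first 2 characters to the end (rotate left by 2), then shift every letter 1 place backward in the alphabet (wrapping around).
"furnace" → "rnacefu" → "qmzbdet".

qmzbdet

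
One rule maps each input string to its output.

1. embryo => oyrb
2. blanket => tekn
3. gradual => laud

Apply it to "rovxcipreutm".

mtue

The transformation: reverse the string, then keep only the first 4 characters.
Doing the same to "rovxcipreutm": "mtue".
(Check on "gradual": → "laudarg" → "laud" ✓)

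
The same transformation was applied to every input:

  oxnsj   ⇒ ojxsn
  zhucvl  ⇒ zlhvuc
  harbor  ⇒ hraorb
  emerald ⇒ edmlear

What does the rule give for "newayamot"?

nteowmaay

Looking at the pairs, the operation is to take characters alternately from the front and the back (1st, last, 2nd, 2nd-last, ...).
Doing the same to "newayamot": "nteowmaay".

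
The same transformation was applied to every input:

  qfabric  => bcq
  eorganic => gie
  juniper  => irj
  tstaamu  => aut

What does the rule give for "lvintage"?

ngl

The pattern: keep one character in every 3, starting at position 1 (positions 1st, 4th, 7th, ...), then move the first character to the end.
"lvintage" → "lng" → "ngl".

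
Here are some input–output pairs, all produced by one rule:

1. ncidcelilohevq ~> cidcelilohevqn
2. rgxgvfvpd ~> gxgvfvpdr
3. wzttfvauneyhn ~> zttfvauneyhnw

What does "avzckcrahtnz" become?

The rule is to move the first character to the end.
So "avzckcrahtnz" becomes "vzckcrahtnza".

vzckcrahtnza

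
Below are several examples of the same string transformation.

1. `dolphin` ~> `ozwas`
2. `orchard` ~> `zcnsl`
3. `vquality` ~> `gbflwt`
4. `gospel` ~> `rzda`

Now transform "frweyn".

The transformation: shift every letter 11 places forward in the alphabet (wrapping around), then delete the last 2 characters.
Working it through for "frweyn": intermediate "qchpjy", final "qchp".

qchp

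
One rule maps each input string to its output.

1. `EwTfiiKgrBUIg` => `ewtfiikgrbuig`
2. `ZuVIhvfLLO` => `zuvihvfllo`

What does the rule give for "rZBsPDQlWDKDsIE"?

rzbspdqlwdkdsie

Looking at the pairs, the operation is to convert every letter to lowercase.
"rZBsPDQlWDKDsIE" → "rzbspdqlwdkdsie".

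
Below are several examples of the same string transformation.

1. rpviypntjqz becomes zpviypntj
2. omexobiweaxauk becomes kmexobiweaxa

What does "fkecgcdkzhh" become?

hkecgcdkz

The rule is to swap the first and last characters, then delete the last 2 characters.
"fkecgcdkzhh" → "hkecgcdkzhf" → "hkecgcdkz".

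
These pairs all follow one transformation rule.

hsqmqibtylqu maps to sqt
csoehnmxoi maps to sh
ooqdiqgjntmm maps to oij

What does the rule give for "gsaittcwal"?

Each output is the input with this applied: delete the last 3 characters, then keep one character in every 3, starting at position 2 (positions 2nd, 5th, 8th, ...).
Applying both steps to "gsaittcwal": "gsaittc", then "st".

st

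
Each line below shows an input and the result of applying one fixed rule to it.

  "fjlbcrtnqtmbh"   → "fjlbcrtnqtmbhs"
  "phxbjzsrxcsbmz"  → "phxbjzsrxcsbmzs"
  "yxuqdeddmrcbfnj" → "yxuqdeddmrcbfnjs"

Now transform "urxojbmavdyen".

Each output is the input with this applied: append "s".
Applying that to "urxojbmavdyen" gives "urxojbmavdyens".

urxojbmavdyens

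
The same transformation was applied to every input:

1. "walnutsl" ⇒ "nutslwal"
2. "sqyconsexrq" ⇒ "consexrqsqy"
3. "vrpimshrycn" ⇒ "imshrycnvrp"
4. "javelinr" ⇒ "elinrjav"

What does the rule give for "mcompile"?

mpilemco

In each case the input is transformed by: move the first 3 characters to the end (rotate left by 3).
So "mcompile" becomes "mpilemco".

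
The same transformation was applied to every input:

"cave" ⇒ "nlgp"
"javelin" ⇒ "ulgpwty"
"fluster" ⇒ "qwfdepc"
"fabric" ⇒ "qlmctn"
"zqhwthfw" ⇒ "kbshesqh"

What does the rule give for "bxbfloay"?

In each case the input is transformed by: shift every letter 11 places forward in the alphabet (wrapping around).
"bxbfloay" → "mimqwzlj".

mimqwzlj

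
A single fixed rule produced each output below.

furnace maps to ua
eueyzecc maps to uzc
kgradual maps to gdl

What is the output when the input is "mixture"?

iu

The rule is to keep one character in every 3, starting at position 2 (positions 2nd, 5th, 8th, ...).
"mixture" → "iu".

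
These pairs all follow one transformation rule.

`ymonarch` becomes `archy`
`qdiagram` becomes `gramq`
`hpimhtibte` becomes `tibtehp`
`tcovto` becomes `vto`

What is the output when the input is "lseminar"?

inarl

What's happening: swap the front and back halves of the string, then delete the last 3 characters.
"lseminar" → "inarlsem" → "inarl".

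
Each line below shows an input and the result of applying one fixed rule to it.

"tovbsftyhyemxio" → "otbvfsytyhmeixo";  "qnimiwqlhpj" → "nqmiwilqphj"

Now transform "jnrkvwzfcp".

In each case the input is transformed by: swap each adjacent pair of characters (1↔2, 3↔4, ...).
"jnrkvwzfcp" → "njkrwvfzpc".

njkrwvfzpc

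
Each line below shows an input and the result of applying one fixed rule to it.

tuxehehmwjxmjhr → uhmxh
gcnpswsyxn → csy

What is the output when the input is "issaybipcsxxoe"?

sypxe

Looking at the pairs, the operation is to keep one character in every 3, starting at position 2 (positions 2nd, 5th, 8th, ...).
Applying that to "issaybipcsxxoe" gives "sypxe".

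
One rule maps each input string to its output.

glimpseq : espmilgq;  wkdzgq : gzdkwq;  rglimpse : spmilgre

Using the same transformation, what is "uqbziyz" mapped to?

yizbquz

The rule is to move the last character to the front, then reverse the string.
Applying both steps to "uqbziyz": "zuqbziy", then "yizbquz".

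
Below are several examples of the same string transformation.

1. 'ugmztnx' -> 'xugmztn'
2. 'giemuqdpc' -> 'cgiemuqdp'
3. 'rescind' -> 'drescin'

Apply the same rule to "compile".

In each case the input is transformed by: move the last character to the front.
"compile" → "ecompil".

ecompil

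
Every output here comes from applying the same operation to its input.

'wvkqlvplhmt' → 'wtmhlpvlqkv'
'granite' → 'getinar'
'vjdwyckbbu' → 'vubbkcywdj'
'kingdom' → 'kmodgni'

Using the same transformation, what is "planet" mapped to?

The transformation: reverse the string, then move the last character to the front.
Working it through for "planet": intermediate "tenalp", final "ptenal".

ptenal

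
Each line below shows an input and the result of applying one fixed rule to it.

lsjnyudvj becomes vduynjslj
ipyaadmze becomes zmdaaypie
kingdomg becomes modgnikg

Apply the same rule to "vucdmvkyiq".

iykvmdcuvq

The transformation: reverse the string, then move the first character to the end.
"vucdmvkyiq" → "qiykvmdcuv" → "iykvmdcuvq".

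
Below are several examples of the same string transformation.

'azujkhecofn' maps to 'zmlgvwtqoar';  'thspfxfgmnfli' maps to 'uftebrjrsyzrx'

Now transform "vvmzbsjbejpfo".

Rule — shift every letter 12 places forward in the alphabet (wrapping around), then move the last character to the front.
"vvmzbsjbejpfo" → "hhylnevnqvbra" → "ahhylnevnqvbr".

ahhylnevnqvbr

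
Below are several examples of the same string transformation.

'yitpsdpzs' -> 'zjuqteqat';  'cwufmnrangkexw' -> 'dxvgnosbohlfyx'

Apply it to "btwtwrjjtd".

cuxuxskkue

The rule is to shift every letter 1 place forward in the alphabet (wrapping around).
Doing the same to "btwtwrjjtd": "cuxuxskkue".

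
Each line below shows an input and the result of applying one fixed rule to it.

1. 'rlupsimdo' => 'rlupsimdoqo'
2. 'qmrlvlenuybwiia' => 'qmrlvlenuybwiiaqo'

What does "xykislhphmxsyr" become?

The transformation: append "qo".
So "xykislhphmxsyr" becomes "xykislhphmxsyrqo".

xykislhphmxsyrqo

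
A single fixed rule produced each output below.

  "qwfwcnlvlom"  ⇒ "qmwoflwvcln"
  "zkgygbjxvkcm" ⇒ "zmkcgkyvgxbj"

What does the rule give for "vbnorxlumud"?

vdbunmourlx

In each case the input is transformed by: take characters alternately from the front and the back (1st, last, 2nd, 2nd-last, ...).
So "vbnorxlumud" becomes "vdbunmourlx".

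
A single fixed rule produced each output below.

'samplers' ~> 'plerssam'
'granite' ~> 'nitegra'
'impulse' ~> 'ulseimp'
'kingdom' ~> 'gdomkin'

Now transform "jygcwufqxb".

cwufqxbjyg

What's happening: move the first 3 characters to the end (rotate left by 3).
Doing the same to "jygcwufqxb": "cwufqxbjyg".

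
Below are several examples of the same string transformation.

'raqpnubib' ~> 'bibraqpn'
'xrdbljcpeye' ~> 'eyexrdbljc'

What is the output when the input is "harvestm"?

stmharv

Each output is the input with this applied: move the last 3 characters to the front (rotate right by 3), then delete the last character.
"harvestm" → "stmharve" → "stmharv".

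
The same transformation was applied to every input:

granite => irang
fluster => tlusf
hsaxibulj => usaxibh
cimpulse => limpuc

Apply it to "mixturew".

rixtum

What's happening: delete the last 2 characters, then swap the first and last characters.
Working it through for "mixturew": intermediate "mixtur", final "rixtum".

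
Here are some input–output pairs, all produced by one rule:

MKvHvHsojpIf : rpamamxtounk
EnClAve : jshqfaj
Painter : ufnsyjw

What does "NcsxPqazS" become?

The pattern: shift every letter 5 places forward in the alphabet (wrapping around), then convert every letter to lowercase.
"NcsxPqazS" → "ShxcUvfeX" → "shxcuvfex".

shxcuvfex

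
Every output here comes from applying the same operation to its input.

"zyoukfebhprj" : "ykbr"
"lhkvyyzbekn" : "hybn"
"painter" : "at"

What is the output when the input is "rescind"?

ei

The transformation: keep one character in every 3, starting at position 2 (positions 2nd, 5th, 8th, ...).
On "rescind" that produces "ei".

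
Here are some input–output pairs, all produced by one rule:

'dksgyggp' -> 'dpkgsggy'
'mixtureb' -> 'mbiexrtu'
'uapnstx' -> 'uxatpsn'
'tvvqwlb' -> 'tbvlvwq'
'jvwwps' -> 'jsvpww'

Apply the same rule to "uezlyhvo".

uoevzhly

What's happening: take characters alternately from the front and the back (1st, last, 2nd, 2nd-last, ...).
For "uezlyhvo" the result is "uoevzhly".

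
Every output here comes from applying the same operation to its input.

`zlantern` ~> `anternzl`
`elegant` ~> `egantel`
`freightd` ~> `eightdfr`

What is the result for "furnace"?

rnacefu

Looking at the pairs, the operation is to move the first 2 characters to the end (rotate left by 2).
Doing the same to "furnace": "rnacefu".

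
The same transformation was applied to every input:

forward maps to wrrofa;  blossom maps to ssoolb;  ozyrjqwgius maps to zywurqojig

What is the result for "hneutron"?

The rule is to delete the last character, then sort the characters into reverse alphabetical order.
For "hneutron", step one produces "hneutro"; step two turns that into "utronhe".

utronhe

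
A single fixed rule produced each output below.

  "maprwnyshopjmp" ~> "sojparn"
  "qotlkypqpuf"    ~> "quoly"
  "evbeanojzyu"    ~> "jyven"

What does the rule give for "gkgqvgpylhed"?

The transformation: keep every other character starting from the second (positions 2nd, 4th, 6th, ...), then move the first 3 characters to the end (rotate left by 3).
On "gkgqvgpylhed": the first step gives "kqgyhd", and the second then gives "yhdkqg".

yhdkqg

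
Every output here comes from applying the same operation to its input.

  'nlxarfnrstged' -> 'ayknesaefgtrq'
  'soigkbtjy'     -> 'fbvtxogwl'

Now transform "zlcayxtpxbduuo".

mypnlkgckoqhhb

Rule — shift every letter 13 places forward in the alphabet (wrapping around) — i.e. ROT13.
So "zlcayxtpxbduuo" becomes "mypnlkgckoqhhb".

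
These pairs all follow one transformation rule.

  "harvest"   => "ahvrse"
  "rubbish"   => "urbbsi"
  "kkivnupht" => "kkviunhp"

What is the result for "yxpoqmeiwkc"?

Each output is the input with this applied: swap each adjacent pair of characters (1↔2, 3↔4, ...), then delete the last character.
Working it through for "yxpoqmeiwkc": intermediate "xyopmqiekwc", final "xyopmqiekw".
(Check on "rubbish": → "urbbsih" → "urbbsi" ✓)

xyopmqiekw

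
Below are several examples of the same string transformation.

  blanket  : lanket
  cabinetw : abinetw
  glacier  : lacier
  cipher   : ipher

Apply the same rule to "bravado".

The pattern: delete the first character.
Doing the same to "bravado": "ravado".

ravado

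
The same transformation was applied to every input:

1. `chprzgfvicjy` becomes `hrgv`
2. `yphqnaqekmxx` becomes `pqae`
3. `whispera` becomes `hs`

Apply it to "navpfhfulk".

aph

The pattern: keep every other character starting from the second (positions 2nd, 4th, 6th, ...), then delete the last 2 characters.
Starting from "navpfhfulk": after the first operation, "aphuk"; after the second, "aph".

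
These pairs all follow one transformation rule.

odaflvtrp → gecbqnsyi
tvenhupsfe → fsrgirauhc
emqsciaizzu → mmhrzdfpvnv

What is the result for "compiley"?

yrlpbzcv

Each output is the input with this applied: shift every letter 13 places forward in the alphabet (wrapping around) — i.e. ROT13, then move the last 3 characters to the front (rotate right by 3).
On "compiley": the first step gives "pbzcvyrl", and the second then gives "yrlpbzcv".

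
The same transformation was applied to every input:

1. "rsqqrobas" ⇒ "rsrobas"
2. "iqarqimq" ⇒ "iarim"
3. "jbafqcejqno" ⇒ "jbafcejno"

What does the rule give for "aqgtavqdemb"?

agtavdemb

The pattern: remove every "q".
On "aqgtavqdemb" that produces "agtavdemb".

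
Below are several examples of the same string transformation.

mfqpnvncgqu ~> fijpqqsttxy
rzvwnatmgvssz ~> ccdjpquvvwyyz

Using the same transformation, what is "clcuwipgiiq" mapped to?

ffjlllostxz

The pattern: shift every letter 3 places forward in the alphabet (wrapping around), then sort the characters into alphabetical order.
Working it through for "clcuwipgiiq": intermediate "fofxzlsjllt", final "ffjlllostxz".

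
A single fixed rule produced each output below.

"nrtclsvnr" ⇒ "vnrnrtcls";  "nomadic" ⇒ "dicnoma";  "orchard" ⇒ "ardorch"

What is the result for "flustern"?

ernflust

Each output is the input with this applied: move the last 3 characters to the front (rotate right by 3).
For "flustern" the result is "ernflust".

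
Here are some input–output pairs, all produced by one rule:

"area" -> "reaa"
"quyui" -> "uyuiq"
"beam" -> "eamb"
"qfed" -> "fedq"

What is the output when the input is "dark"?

In each case the input is transformed by: move the first character to the end.
Doing the same to "dark": "arkd".

arkd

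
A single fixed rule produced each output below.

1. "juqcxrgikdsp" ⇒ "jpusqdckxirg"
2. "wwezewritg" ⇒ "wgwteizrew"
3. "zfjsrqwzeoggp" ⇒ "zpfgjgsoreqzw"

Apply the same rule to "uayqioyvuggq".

Each output is the input with this applied: take characters alternately from the front and the back (1st, last, 2nd, 2nd-last, ...).
So "uayqioyvuggq" becomes "uqagygquivoy".

uqagygquivoy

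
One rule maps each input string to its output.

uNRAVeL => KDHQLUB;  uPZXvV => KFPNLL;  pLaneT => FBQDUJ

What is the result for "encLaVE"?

UDSBQLU

In each case the input is transformed by: shift every letter 10 places backward in the alphabet (wrapping around), then convert every letter to uppercase.
"encLaVE" → "udsBqLU" → "UDSBQLU".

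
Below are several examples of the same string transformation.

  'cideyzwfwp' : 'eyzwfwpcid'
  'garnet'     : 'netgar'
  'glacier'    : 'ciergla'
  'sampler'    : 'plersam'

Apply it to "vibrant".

Rule — move the first 3 characters to the end (rotate left by 3).
Doing the same to "vibrant": "rantvib".

rantvib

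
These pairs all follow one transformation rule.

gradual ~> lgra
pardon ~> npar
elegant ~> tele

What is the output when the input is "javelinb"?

bjav

In each case the input is transformed by: move the first 3 characters to the end (rotate left by 3), then keep only the last 4 characters.
For "javelinb", step one produces "elinbjav"; step two turns that into "bjav".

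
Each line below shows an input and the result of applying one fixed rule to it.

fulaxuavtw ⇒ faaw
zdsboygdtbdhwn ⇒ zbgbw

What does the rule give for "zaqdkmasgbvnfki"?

The transformation: keep one character in every 3, starting at position 1 (positions 1st, 4th, 7th, ...).
On "zaqdkmasgbvnfki" that produces "zdabf".

zdabf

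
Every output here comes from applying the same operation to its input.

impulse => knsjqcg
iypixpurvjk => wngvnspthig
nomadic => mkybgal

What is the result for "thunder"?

fslbcpr

In each case the input is transformed by: move the first character to the end, then shift every letter 2 places backward in the alphabet (wrapping around).
"thunder" → "hundert" → "fslbcpr".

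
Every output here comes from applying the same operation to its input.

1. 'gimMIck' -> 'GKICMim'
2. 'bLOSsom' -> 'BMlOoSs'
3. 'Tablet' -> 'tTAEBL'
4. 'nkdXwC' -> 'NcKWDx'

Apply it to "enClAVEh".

EHNecvLa

The pattern: take characters alternately from the front and the back (1st, last, 2nd, 2nd-last, ...), then flip the case of every letter.
Applying both steps to "enClAVEh": "ehnECVlA", then "EHNecvLa".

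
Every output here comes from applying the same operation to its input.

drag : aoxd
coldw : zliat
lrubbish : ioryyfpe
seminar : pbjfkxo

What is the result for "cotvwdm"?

The transformation: shift every letter 3 places backward in the alphabet (wrapping around).
Applying that to "cotvwdm" gives "zlqstaj".

zlqstaj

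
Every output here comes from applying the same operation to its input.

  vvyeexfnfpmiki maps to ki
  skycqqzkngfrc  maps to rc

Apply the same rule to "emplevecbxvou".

ou

The pattern: keep only the last 2 characters.
Applying that to "emplevecbxvou" gives "ou".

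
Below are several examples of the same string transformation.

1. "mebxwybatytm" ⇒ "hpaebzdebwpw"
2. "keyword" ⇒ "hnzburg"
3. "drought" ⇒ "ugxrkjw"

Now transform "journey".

rmuxhqb

The pattern: shift every letter 3 places forward in the alphabet (wrapping around), then swap each adjacent pair of characters (1↔2, 3↔4, ...).
"journey" → "rmuxhqb".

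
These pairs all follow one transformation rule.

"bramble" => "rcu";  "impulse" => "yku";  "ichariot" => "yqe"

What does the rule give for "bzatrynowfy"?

rjdv

What's happening: shift every letter 10 places backward in the alphabet (wrapping around), then keep one character in every 3, starting at position 1 (positions 1st, 4th, 7th, ...).
Working it through for "bzatrynowfy": intermediate "rpqjhodemvo", final "rjdv".
(Check on "bramble": → "rhqcrbu" → "rcu" ✓)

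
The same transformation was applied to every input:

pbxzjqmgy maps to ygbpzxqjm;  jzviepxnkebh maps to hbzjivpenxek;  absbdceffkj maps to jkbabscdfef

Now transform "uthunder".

The pattern: move the last 2 characters to the front (rotate right by 2), then swap each adjacent pair of characters (1↔2, 3↔4, ...).
On "uthunder" that produces "retuuhdn".

retuuhdn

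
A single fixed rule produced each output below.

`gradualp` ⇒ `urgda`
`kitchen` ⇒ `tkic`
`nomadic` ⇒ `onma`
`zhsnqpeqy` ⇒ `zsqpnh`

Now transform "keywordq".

The pattern: delete the last 3 characters, then sort the characters into reverse alphabetical order.
"keywordq" → "keywo" → "ywoke".

ywoke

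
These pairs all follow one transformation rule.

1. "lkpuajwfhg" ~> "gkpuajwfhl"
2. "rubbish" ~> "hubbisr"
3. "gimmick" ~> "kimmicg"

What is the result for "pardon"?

nardop

The pattern: swap the first and last characters.
On "pardon" that produces "nardop".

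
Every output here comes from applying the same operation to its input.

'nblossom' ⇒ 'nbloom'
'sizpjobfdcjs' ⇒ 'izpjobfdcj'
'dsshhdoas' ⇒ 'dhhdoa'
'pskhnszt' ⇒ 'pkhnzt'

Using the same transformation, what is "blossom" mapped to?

Looking at the pairs, the operation is to remove every "s".
So "blossom" becomes "bloom".

bloom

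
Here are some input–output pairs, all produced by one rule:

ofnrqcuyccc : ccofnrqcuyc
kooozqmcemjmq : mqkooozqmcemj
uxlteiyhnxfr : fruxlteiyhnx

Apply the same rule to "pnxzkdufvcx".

Rule — move the last 2 characters to the front (rotate right by 2).
For "pnxzkdufvcx" the result is "cxpnxzkdufv".

cxpnxzkdufv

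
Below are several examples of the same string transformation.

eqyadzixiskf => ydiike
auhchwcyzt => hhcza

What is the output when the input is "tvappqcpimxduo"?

Rule — move the first 2 characters to the end (rotate left by 2), then keep every other character starting from the first (positions 1st, 3rd, 5th, ...).
Applying both steps to "tvappqcpimxduo": "appqcpimxduotv", then "apcixut".

apcixut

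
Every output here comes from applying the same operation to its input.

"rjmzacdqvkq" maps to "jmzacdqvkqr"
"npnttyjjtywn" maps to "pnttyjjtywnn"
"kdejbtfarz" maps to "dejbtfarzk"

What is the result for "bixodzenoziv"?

ixodzenozivb

Looking at the pairs, the operation is to move the first character to the end.
"bixodzenoziv" → "ixodzenozivb".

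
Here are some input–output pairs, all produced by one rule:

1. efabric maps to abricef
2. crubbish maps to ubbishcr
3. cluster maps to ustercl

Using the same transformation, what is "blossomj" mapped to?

ossomjbl

Rule — move the first 2 characters to the end (rotate left by 2).
On "blossomj" that produces "ossomjbl".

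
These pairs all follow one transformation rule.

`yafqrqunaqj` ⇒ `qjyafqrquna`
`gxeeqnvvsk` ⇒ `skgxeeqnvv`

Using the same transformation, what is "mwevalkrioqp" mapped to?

The rule is to move the last 2 characters to the front (rotate right by 2).
Doing the same to "mwevalkrioqp": "qpmwevalkrio".

qpmwevalkrio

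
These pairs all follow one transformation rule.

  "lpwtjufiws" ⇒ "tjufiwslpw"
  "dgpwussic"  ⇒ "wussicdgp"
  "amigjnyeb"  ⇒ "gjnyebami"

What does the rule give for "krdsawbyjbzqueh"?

sawbyjbzquehkrd

In each case the input is transformed by: move the first 3 characters to the end (rotate left by 3).
For "krdsawbyjbzqueh" the result is "sawbyjbzquehkrd".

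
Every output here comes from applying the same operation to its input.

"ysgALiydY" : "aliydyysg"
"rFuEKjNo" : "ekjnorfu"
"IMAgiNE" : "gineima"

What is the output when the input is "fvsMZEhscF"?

Each output is the input with this applied: move the first 3 characters to the end (rotate left by 3), then convert every letter to lowercase.
Working it through for "fvsMZEhscF": intermediate "MZEhscFfvs", final "mzehscffvs".

mzehscffvs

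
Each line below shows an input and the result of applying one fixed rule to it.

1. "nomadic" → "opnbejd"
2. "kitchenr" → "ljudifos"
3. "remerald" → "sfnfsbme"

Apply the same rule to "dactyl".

ebduzm

The rule is to shift every letter 1 place forward in the alphabet (wrapping around).
So "dactyl" becomes "ebduzm".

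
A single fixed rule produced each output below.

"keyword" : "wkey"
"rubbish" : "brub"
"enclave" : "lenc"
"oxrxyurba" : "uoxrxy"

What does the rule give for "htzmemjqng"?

jhtzmem

The rule is to delete the last 3 characters, then move the last character to the front.
Working it through for "htzmemjqng": intermediate "htzmemj", final "jhtzmem".
(Check on "keyword": → "keyw" → "wkey" ✓)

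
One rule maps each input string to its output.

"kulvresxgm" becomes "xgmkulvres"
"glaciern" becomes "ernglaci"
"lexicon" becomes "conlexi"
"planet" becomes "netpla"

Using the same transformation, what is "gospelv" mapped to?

In each case the input is transformed by: move the last 3 characters to the front (rotate right by 3).
Applying that to "gospelv" gives "elvgosp".

elvgosp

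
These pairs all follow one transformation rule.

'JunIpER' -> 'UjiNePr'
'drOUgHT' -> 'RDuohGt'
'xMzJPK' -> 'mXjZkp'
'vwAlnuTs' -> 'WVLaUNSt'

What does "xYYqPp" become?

The rule is to swap each adjacent pair of characters (1↔2, 3↔4, ...), then flip the case of every letter.
Working it through for "xYYqPp": intermediate "YxqYpP", final "yXQyPp".

yXQyPp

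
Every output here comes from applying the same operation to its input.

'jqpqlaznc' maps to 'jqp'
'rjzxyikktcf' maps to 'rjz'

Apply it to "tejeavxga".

tej

The rule is to keep only the first 3 characters.
So "tejeavxga" becomes "tej".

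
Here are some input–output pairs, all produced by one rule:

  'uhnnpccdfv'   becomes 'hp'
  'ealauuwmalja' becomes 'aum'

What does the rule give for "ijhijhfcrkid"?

The pattern: delete the last 3 characters, then keep one character in every 3, starting at position 2 (positions 2nd, 5th, 8th, ...).
So "ijhijhfcrkid" becomes "jjc".

jjc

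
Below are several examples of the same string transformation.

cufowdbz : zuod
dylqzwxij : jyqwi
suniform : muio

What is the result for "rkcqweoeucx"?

In each case the input is transformed by: move the last character to the front, then keep every other character starting from the first (positions 1st, 3rd, 5th, ...).
Starting from "rkcqweoeucx": after the first operation, "xrkcqweoeuc"; after the second, "xkqeec".
(Check on "cufowdbz": → "zcufowdb" → "zuod" ✓)

xkqeec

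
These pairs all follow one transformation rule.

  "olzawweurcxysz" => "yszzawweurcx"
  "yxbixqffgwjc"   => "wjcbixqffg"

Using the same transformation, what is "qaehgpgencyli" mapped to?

In each case the input is transformed by: delete the first 2 characters, then move the last 3 characters to the front (rotate right by 3).
On "qaehgpgencyli" that produces "yliehgpgenc".

yliehgpgenc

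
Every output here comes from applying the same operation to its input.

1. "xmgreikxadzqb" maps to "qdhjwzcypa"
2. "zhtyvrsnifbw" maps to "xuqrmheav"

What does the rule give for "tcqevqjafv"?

The rule is to shift every letter 1 place backward in the alphabet (wrapping around), then delete the first 3 characters.
For "tcqevqjafv" the result is "dupizeu".

dupizeu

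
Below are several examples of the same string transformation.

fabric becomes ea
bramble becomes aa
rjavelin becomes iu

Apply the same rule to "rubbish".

aa

The pattern: shift every letter 1 place backward in the alphabet (wrapping around), then keep only the vowels.
For "rubbish", step one produces "qtaahrg"; step two turns that into "aa".
(Check on "bramble": → "aqzlakd" → "aa" ✓)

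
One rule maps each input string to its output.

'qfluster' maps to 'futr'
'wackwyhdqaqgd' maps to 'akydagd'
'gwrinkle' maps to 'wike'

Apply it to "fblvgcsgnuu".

What's happening: swap each adjacent pair of characters (1↔2, 3↔4, ...), then keep every other character starting from the first (positions 1st, 3rd, 5th, ...).
For "fblvgcsgnuu", step one produces "bfvlcggsunu"; step two turns that into "bvcguu".

bvcguu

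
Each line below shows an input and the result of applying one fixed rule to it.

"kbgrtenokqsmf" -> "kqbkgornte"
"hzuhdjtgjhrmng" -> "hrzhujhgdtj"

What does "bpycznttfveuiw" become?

bepvyfctztn

What's happening: delete the last 3 characters, then take characters alternately from the front and the back (1st, last, 2nd, 2nd-last, ...).
On "bpycznttfveuiw": the first step gives "bpycznttfve", and the second then gives "bepvyfctztn".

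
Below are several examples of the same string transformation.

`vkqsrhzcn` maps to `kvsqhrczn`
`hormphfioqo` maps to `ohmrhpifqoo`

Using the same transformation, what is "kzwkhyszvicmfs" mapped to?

zkkwyhzsivmcsf

The pattern: swap each adjacent pair of characters (1↔2, 3↔4, ...).
"kzwkhyszvicmfs" → "zkkwyhzsivmcsf".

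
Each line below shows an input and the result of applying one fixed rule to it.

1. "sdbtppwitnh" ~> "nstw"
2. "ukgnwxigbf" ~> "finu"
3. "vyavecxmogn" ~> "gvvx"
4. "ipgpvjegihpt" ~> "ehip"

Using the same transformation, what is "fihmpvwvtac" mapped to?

The rule is to keep one character in every 3, starting at position 1 (positions 1st, 4th, 7th, ...), then sort the characters into alphabetical order.
On "fihmpvwvtac": the first step gives "fmwa", and the second then gives "afmw".

afmw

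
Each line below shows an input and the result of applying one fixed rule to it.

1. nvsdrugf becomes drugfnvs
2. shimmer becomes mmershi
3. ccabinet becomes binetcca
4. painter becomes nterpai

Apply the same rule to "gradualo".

dualogra

Each output is the input with this applied: move the first 3 characters to the end (rotate left by 3).
"gradualo" → "dualogra".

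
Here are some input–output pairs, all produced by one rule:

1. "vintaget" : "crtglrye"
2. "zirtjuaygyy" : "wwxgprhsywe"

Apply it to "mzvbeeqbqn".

What's happening: shift every letter 2 places backward in the alphabet (wrapping around), then move the last 2 characters to the front (rotate right by 2).
For "mzvbeeqbqn" the result is "olkxtzccoz".

olkxtzccoz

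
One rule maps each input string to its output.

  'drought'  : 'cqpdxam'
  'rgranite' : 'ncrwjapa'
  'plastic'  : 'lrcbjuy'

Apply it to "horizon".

Looking at the pairs, the operation is to reverse the string, then shift every letter 9 places forward in the alphabet (wrapping around).
For "horizon", step one produces "noziroh"; step two turns that into "wxiraxq".

wxiraxq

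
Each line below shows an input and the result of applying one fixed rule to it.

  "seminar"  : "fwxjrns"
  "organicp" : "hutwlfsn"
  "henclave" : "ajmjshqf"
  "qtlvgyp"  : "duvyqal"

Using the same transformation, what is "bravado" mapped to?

The pattern: move the last 2 characters to the front (rotate right by 2), then shift every letter 5 places forward in the alphabet (wrapping around).
For "bravado" the result is "itgwfaf".

itgwfaf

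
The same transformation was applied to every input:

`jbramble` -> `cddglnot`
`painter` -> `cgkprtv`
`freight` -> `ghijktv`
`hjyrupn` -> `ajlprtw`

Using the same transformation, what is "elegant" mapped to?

Rule — shift every letter 2 places forward in the alphabet (wrapping around), then sort the characters into alphabetical order.
Working it through for "elegant": intermediate "gngicpv", final "cgginpv".

cgginpv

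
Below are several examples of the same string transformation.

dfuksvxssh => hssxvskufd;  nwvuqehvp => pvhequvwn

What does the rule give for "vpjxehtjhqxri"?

Rule — reverse the string.
Applying that to "vpjxehtjhqxri" gives "irxqhjthexjpv".

irxqhjthexjpv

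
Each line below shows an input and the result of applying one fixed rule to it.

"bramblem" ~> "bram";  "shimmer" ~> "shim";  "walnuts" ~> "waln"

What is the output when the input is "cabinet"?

The rule is to keep only the first 4 characters.
"cabinet" → "cabi".

cabi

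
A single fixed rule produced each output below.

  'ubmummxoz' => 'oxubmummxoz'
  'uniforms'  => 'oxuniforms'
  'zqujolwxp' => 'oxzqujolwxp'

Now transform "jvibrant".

oxjvibrant

Looking at the pairs, the operation is to prepend "ox".
Applying that to "jvibrant" gives "oxjvibrant".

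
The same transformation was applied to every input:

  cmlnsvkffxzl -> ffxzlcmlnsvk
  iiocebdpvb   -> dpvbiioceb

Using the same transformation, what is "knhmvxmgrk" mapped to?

mgrkknhmvx

What's happening: move the first character to the end, then swap the front and back halves of the string.
For "knhmvxmgrk" the result is "mgrkknhmvx".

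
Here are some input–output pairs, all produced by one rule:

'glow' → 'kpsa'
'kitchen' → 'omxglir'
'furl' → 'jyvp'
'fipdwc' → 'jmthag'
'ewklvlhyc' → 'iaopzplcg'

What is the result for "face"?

jegi

The pattern: shift every letter 4 places forward in the alphabet (wrapping around).
"face" → "jegi".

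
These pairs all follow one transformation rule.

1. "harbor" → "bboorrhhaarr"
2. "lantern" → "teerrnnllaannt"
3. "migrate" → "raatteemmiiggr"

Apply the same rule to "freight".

igghhttffrreei

Looking at the pairs, the operation is to double every character, then swap the front and back halves of the string.
On "freight": the first step gives "ffrreeiigghhtt", and the second then gives "igghhttffrreei".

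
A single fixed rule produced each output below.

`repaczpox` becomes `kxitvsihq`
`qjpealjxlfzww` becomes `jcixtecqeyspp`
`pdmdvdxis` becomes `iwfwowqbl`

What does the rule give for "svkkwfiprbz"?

loddpybikus

Each output is the input with this applied: shift every letter 7 places backward in the alphabet (wrapping around).
Applying that to "svkkwfiprbz" gives "loddpybikus".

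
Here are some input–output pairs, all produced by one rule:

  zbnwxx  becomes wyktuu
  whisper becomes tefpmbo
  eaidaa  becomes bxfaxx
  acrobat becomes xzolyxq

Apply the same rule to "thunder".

qerkabo

The transformation: shift every letter 3 places backward in the alphabet (wrapping around).
For "thunder" the result is "qerkabo".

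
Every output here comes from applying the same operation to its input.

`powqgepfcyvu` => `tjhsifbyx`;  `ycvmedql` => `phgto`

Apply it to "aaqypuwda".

bsxzgd

The rule is to delete the first 3 characters, then shift every letter 3 places forward in the alphabet (wrapping around).
"aaqypuwda" → "ypuwda" → "bsxzgd".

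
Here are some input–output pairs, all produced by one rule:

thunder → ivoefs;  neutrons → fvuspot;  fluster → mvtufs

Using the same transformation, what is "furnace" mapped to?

vsobdf

The rule is to delete the first character, then shift every letter 1 place forward in the alphabet (wrapping around).
On "furnace": the first step gives "urnace", and the second then gives "vsobdf".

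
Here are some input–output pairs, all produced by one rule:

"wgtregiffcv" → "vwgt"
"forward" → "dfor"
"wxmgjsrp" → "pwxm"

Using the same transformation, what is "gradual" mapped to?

Looking at the pairs, the operation is to move the last character to the front, then keep only the first 4 characters.
Working it through for "gradual": intermediate "lgradua", final "lgra".

lgra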